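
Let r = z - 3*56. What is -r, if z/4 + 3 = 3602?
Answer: -14228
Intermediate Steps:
z = 14396 (z = -12 + 4*3602 = -12 + 14408 = 14396)
r = 14228 (r = 14396 - 3*56 = 14396 - 168 = 14228)
-r = -1*14228 = -14228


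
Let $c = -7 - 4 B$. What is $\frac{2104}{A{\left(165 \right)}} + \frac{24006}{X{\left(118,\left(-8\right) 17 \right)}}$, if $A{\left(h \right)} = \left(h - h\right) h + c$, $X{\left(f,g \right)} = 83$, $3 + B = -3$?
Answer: $\frac{582734}{1411} \approx 412.99$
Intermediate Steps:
$B = -6$ ($B = -3 - 3 = -6$)
$c = 17$ ($c = -7 - -24 = -7 + 24 = 17$)
$A{\left(h \right)} = 17$ ($A{\left(h \right)} = \left(h - h\right) h + 17 = 0 h + 17 = 0 + 17 = 17$)
$\frac{2104}{A{\left(165 \right)}} + \frac{24006}{X{\left(118,\left(-8\right) 17 \right)}} = \frac{2104}{17} + \frac{24006}{83} = \frac{582734}{1411}$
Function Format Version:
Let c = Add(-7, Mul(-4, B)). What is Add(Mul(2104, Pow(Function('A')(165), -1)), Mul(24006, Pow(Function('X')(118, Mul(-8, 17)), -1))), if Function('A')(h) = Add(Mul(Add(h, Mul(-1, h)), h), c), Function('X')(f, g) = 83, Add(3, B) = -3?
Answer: Rational(582734, 1411) ≈ 412.99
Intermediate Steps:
B = -6 (B = Add(-3, -3) = -6)
c = 17 (c = Add(-7, Mul(-4, -6)) = Add(-7, 24) = 17)
Function('A')(h) = 17 (Function('A')(h) = Add(Mul(Add(h, Mul(-1, h)), h), 17) = Add(Mul(0, h), 17) = Add(0, 17) = 17)
Add(Mul(2104, Pow(Function('A')(165), -1)), Mul(24006, Pow(Function('X')(118, Mul(-8, 17)), -1))) = Add(Mul(2104, Pow(17, -1)), Mul(24006, Pow(83, -1))) = Add(Mul(2104, Rational(1, 17)), Mul(24006, Rational(1, 83))) = Add(Rational(2104, 17), Rational(24006, 83)) = Rational(582734, 1411)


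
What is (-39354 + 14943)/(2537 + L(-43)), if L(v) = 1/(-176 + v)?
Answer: -5346009/555602 ≈ -9.6220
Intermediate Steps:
(-39354 + 14943)/(2537 + L(-43)) = (-39354 + 14943)/(2537 + 1/(-176 - 43)) = -24411/(2537 + 1/(-219)) = -24411/(2537 - 1/219) = -24411/555602/219 = -24411*219/555602 = -5346009/555602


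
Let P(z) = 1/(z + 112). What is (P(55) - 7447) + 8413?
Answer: 161323/167 ≈ 966.01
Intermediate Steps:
P(z) = 1/(112 + z)
(P(55) - 7447) + 8413 = (1/(112 + 55) - 7447) + 8413 = (1/167 - 7447) + 8413 = -1243648/167 + 8413 = 161323/167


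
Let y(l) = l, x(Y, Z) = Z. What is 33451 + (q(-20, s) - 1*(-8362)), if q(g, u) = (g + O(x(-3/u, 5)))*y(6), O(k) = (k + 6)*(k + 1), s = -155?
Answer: 42089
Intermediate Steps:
O(k) = (1 + k)*(6 + k) (O(k) = (6 + k)*(1 + k) = (1 + k)*(6 + k))
q(g, u) = 396 + 6*g (q(g, u) = (g + (6 + 5² + 7*5))*6 = (g + (6 + 25 + 35))*6 = (g + 66)*6 = (66 + g)*6 = 396 + 6*g)
33451 + (q(-20, s) - 1*(-8362)) = 33451 + ((396 + 6*(-20)) - 1*(-8362)) = 33451 + ((396 - 120) + 8362) = 33451 + (276 + 8362) = 33451 + 8638 = 42089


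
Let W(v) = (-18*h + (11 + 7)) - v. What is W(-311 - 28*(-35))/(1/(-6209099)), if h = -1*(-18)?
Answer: 6053871525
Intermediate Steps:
h = 18
W(v) = -306 - v (W(v) = (-18*18 + (11 + 7)) - v = (-324 + 18) - v = -306 - v)
W(-311 - 28*(-35))/(1/(-6209099)) = (-306 - (-311 - 28*(-35)))/(1/(-6209099)) = (-306 - (-311 + 980))/(-1/6209099) = (-306 - 1*669)*(-6209099) = (-306 - 669)*(-6209099) = -975*(-6209099) = 6053871525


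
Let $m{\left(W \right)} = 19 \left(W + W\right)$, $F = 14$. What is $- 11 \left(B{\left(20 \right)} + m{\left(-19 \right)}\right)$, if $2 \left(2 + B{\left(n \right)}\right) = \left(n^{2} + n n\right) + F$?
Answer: $3487$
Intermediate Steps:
$m{\left(W \right)} = 38 W$ ($m{\left(W \right)} = 19 \cdot 2 W = 38 W$)
$B{\left(n \right)} = 5 + n^{2}$ ($B{\left(n \right)} = -2 + \frac{\left(n^{2} + n n\right) + 14}{2} = -2 + \frac{\left(n^{2} + n^{2}\right) + 14}{2} = -2 + \frac{2 n^{2} + 14}{2} = -2 + \frac{14 + 2 n^{2}}{2} = -2 + \left(7 + n^{2}\right) = 5 + n^{2}$)
$- 11 \left(B{\left(20 \right)} + m{\left(-19 \right)}\right) = - 11 \left(\left(5 + 20^{2}\right) + 38 \left(-19\right)\right) = - 11 \left(\left(5 + 400\right) - 722\right) = - 11 \left(405 - 722\right) = \left(-11\right) \left(-317\right) = 3487$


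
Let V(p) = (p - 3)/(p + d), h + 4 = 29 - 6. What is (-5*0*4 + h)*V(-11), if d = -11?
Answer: 133/11 ≈ 12.091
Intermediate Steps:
h = 19 (h = -4 + (29 - 6) = -4 + 23 = 19)
V(p) = (-3 + p)/(-11 + p) (V(p) = (p - 3)/(p - 11) = (-3 + p)/(-11 + p))
(-5*0*4 + h)*V(-11) = (-5*0*4 + 19)*((-3 - 11)/(-11 - 11)) = (0*4 + 19)*(-14/(-22)) = (0 + 19)*(-1/22*(-14)) = 19*(7/11) = 133/11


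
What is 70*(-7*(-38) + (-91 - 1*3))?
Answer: 12040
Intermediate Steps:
70*(-7*(-38) + (-91 - 1*3)) = 70*(266 + (-91 - 3)) = 70*(266 - 94) = 70*172 = 12040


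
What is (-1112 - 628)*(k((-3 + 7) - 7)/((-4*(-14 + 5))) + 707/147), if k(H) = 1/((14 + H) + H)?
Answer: -1406935/168 ≈ -8374.6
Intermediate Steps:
k(H) = 1/(14 + 2*H)
(-1112 - 628)*(k((-3 + 7) - 7)/((-4*(-14 + 5))) + 707/147) = (-1112 - 628)*((1/(2*(7 + ((-3 + 7) - 7))))/((-4*(-14 + 5))) + 707/147) = -1740*((1/(2*(7 + (4 - 7))))/((-4*(-9))) + 707*(1/147)) = -1740*((1/(2*(7 - 3)))/36 + 101/21) = -1740*(((½)/4)*(1/36) + 101/21) = -1740*(((½)*(¼))*(1/36) + 101/21) = -1740*((⅛)*(1/36) + 101/21) = -1740*(1/288 + 101/21) = -1740*9703/2016 = -1406935/168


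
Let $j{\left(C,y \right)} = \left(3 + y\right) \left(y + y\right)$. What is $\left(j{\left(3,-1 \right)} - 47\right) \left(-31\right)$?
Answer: $1581$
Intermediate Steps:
$j{\left(C,y \right)} = 2 y \left(3 + y\right)$ ($j{\left(C,y \right)} = \left(3 + y\right) 2 y = 2 y \left(3 + y\right)$)
$\left(j{\left(3,-1 \right)} - 47\right) \left(-31\right) = \left(2 \left(-1\right) \left(3 - 1\right) - 47\right) \left(-31\right) = \left(2 \left(-1\right) 2 - 47\right) \left(-31\right) = \left(-4 - 47\right) \left(-31\right) = \left(-51\right) \left(-31\right) = 1581$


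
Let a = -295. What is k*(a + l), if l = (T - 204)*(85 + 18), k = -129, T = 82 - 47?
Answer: 2283558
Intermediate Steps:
T = 35
l = -17407 (l = (35 - 204)*(85 + 18) = -169*103 = -17407)
k*(a + l) = -129*(-295 - 17407) = -129*(-17702) = 2283558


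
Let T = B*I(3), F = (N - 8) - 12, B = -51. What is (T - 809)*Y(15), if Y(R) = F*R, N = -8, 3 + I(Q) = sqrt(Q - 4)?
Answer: 275520 + 21420*I ≈ 2.7552e+5 + 21420.0*I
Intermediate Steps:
I(Q) = -3 + sqrt(-4 + Q) (I(Q) = -3 + sqrt(Q - 4) = -3 + sqrt(-4 + Q))
F = -28 (F = (-8 - 8) - 12 = -16 - 12 = -28)
T = 153 - 51*I (T = -51*(-3 + sqrt(-4 + 3)) = -51*(-3 + sqrt(-1)) = -51*(-3 + I) = 153 - 51*I ≈ 153.0 - 51.0*I)
Y(R) = -28*R
(T - 809)*Y(15) = ((153 - 51*I) - 809)*(-28*15) = (-656 - 51*I)*(-420) = 275520 + 21420*I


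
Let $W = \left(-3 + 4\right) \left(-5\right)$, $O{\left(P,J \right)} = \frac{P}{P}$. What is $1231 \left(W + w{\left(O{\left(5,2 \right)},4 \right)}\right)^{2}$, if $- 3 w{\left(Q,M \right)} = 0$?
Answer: $30775$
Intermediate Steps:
$O{\left(P,J \right)} = 1$
$w{\left(Q,M \right)} = 0$ ($w{\left(Q,M \right)} = \left(- \frac{1}{3}\right) 0 = 0$)
$W = -5$ ($W = 1 \left(-5\right) = -5$)
$1231 \left(W + w{\left(O{\left(5,2 \right)},4 \right)}\right)^{2} = 1231 \left(-5 + 0\right)^{2} = 1231 \left(-5\right)^{2} = 1231 \cdot 25 = 30775$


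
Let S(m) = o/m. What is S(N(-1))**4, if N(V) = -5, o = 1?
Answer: 1/625 ≈ 0.0016000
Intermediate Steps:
S(m) = 1/m
S(N(-1))**4 = (1/(-5))**4 = (-1/5)**4 = 1/625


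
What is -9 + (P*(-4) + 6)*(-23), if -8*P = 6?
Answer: -216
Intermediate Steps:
P = -¾ (P = -⅛*6 = -¾ ≈ -0.75000)
-9 + (P*(-4) + 6)*(-23) = -9 + (-¾*(-4) + 6)*(-23) = -9 + (3 + 6)*(-23) = -9 + 9*(-23) = -9 - 207 = -216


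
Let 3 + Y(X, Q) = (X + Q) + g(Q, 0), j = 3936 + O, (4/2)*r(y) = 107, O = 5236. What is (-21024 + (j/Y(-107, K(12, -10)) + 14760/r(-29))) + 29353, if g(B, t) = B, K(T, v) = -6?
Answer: 55673401/6527 ≈ 8529.7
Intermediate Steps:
r(y) = 107/2 (r(y) = (1/2)*107 = 107/2)
j = 9172 (j = 3936 + 5236 = 9172)
Y(X, Q) = -3 + X + 2*Q (Y(X, Q) = -3 + ((X + Q) + Q) = -3 + ((Q + X) + Q) = -3 + (X + 2*Q) = -3 + X + 2*Q)
(-21024 + (j/Y(-107, K(12, -10)) + 14760/r(-29))) + 29353 = (-21024 + (9172/(-3 - 107 + 2*(-6)) + 14760/(107/2))) + 29353 = (-21024 + (9172/(-3 - 107 - 12) + 14760*(2/107))) + 29353 = (-21024 + (9172/(-122) + 29520/107)) + 29353 = (-21024 + (9172*(-1/122) + 29520/107)) + 29353 = (-21024 + (-4586/61 + 29520/107)) + 29353 = (-21024 + 1310018/6527) + 29353 = -135913630/6527 + 29353 = 55673401/6527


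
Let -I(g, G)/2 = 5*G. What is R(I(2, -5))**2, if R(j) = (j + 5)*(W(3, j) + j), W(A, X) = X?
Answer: 30250000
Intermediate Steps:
I(g, G) = -10*G
R(j) = 2*j*(5 + j) (R(j) = (j + 5)*(j + j) = (5 + j)*(2*j) = 2*j*(5 + j))
R(I(2, -5))**2 = (2*(-10*(-5))*(5 - 10*(-5)))**2 = (2*50*(5 + 50))**2 = (2*50*55)**2 = 5500**2 = 30250000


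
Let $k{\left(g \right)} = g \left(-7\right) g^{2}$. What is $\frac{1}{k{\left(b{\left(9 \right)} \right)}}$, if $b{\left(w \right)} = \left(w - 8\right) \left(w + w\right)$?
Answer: $- \frac{1}{40824} \approx -2.4495 \cdot 10^{-5}$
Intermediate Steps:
$b{\left(w \right)} = 2 w \left(-8 + w\right)$ ($b{\left(w \right)} = \left(-8 + w\right) 2 w = 2 w \left(-8 + w\right)$)
$k{\left(g \right)} = - 7 g^{3}$ ($k{\left(g \right)} = - 7 g g^{2} = - 7 g^{3}$)
$\frac{1}{k{\left(b{\left(9 \right)} \right)}} = \frac{1}{\left(-7\right) \left(2 \cdot 9 \left(-8 + 9\right)\right)^{3}} = \frac{1}{\left(-7\right) \left(2 \cdot 9 \cdot 1\right)^{3}} = \frac{1}{\left(-7\right) 18^{3}} = \frac{1}{\left(-7\right) 5832} = \frac{1}{-40824} = - \frac{1}{40824}$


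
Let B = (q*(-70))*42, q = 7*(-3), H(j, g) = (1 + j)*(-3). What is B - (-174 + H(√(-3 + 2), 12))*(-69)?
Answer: 49527 - 207*I ≈ 49527.0 - 207.0*I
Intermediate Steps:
H(j, g) = -3 - 3*j
q = -21
B = 61740 (B = -21*(-70)*42 = 1470*42 = 61740)
B - (-174 + H(√(-3 + 2), 12))*(-69) = 61740 - (-174 + (-3 - 3*√(-3 + 2)))*(-69) = 61740 - (-174 + (-3 - 3*I))*(-69) = 61740 - (-177 - 3*I)*(-69) = 61740 - (12213 + 207*I) = 61740 + (-12213 - 207*I) = 49527 - 207*I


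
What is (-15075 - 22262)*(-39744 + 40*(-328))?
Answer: 1973783168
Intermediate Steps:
(-15075 - 22262)*(-39744 + 40*(-328)) = -37337*(-39744 - 13120) = -37337*(-52864) = 1973783168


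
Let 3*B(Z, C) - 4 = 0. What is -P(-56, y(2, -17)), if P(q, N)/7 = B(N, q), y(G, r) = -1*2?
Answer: -28/3 ≈ -9.3333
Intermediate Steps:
B(Z, C) = 4/3 (B(Z, C) = 4/3 + (1/3)*0 = 4/3 + 0 = 4/3)
y(G, r) = -2
P(q, N) = 28/3 (P(q, N) = 7*(4/3) = 28/3)
-P(-56, y(2, -17)) = -1*28/3 = -28/3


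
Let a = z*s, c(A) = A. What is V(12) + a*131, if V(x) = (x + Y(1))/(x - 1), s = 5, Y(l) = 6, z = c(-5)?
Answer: -36007/11 ≈ -3273.4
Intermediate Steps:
z = -5
V(x) = (6 + x)/(-1 + x) (V(x) = (x + 6)/(x - 1) = (6 + x)/(-1 + x))
a = -25 (a = -5*5 = -25)
V(12) + a*131 = (6 + 12)/(-1 + 12) - 25*131 = 18/11 - 3275 = -36007/11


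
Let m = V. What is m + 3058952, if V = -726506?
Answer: 2332446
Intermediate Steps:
m = -726506
m + 3058952 = -726506 + 3058952 = 2332446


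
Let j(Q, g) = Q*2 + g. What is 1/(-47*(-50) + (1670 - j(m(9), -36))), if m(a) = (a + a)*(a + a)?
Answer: 1/3408 ≈ 0.00029343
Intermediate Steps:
m(a) = 4*a² (m(a) = (2*a)*(2*a) = 4*a²)
j(Q, g) = g + 2*Q (j(Q, g) = 2*Q + g = g + 2*Q)
1/(-47*(-50) + (1670 - j(m(9), -36))) = 1/(-47*(-50) + (1670 - (-36 + 2*(4*9²)))) = 1/(2350 + (1670 - (-36 + 2*(4*81)))) = 1/(2350 + (1670 - (-36 + 2*324))) = 1/(2350 + (1670 - (-36 + 648))) = 1/(2350 + (1670 - 1*612)) = 1/(2350 + (1670 - 612)) = 1/(2350 + 1058) = 1/3408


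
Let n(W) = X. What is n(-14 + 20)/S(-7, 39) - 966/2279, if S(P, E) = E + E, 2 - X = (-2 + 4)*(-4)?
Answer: -26279/88881 ≈ -0.29566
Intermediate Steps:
X = 10 (X = 2 - (-2 + 4)*(-4) = 2 - 2*(-4) = 2 - 1*(-8) = 2 + 8 = 10)
S(P, E) = 2*E
n(W) = 10
n(-14 + 20)/S(-7, 39) - 966/2279 = 10/((2*39)) - 966/2279 = 10/78 - 966*1/2279 = 10*(1/78) - 966/2279 = 5/39 - 966/2279 = -26279/88881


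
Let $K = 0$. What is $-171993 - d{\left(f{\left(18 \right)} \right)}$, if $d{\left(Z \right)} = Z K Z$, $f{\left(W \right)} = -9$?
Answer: $-171993$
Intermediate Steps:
$d{\left(Z \right)} = 0$ ($d{\left(Z \right)} = Z 0 Z = 0 Z = 0$)
$-171993 - d{\left(f{\left(18 \right)} \right)} = -171993 - 0 = -171993 + 0 = -171993$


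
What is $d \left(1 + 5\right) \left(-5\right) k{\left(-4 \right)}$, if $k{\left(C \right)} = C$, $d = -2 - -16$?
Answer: $1680$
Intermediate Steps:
$d = 14$ ($d = -2 + 16 = 14$)
$d \left(1 + 5\right) \left(-5\right) k{\left(-4 \right)} = 14 \left(1 + 5\right) \left(-5\right) \left(-4\right) = 14 \cdot 6 \left(-5\right) \left(-4\right) = 14 \left(-30\right) \left(-4\right) = \left(-420\right) \left(-4\right) = 1680$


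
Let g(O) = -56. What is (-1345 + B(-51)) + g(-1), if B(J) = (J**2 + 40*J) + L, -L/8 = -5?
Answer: -800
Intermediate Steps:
L = 40 (L = -8*(-5) = 40)
B(J) = 40 + J**2 + 40*J (B(J) = (J**2 + 40*J) + 40 = 40 + J**2 + 40*J)
(-1345 + B(-51)) + g(-1) = (-1345 + (40 + (-51)**2 + 40*(-51))) - 56 = (-1345 + (40 + 2601 - 2040)) - 56 = (-1345 + 601) - 56 = -744 - 56 = -800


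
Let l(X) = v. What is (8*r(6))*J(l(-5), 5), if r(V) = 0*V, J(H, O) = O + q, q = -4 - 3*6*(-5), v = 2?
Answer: 0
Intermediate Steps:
q = 86 (q = -4 - 18*(-5) = -4 + 90 = 86)
l(X) = 2
J(H, O) = 86 + O (J(H, O) = O + 86 = 86 + O)
r(V) = 0
(8*r(6))*J(l(-5), 5) = (8*0)*(86 + 5) = 0*91 = 0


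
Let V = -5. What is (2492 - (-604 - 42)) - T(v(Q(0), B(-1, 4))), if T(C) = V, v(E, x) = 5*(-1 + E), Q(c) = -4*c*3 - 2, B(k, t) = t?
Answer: 3143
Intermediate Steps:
Q(c) = -2 - 12*c (Q(c) = -12*c - 2 = -2 - 12*c)
v(E, x) = -5 + 5*E
T(C) = -5
(2492 - (-604 - 42)) - T(v(Q(0), B(-1, 4))) = (2492 - (-604 - 42)) - 1*(-5) = (2492 - 1*(-646)) + 5 = (2492 + 646) + 5 = 3138 + 5 = 3143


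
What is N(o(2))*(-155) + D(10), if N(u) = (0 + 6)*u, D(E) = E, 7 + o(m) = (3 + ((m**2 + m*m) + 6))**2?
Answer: -262250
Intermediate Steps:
o(m) = -7 + (9 + 2*m**2)**2 (o(m) = -7 + (3 + ((m**2 + m*m) + 6))**2 = -7 + (3 + ((m**2 + m**2) + 6))**2 = -7 + (3 + (2*m**2 + 6))**2 = -7 + (3 + (6 + 2*m**2))**2 = -7 + (9 + 2*m**2)**2)
N(u) = 6*u
N(o(2))*(-155) + D(10) = (6*(-7 + (9 + 2*2**2)**2))*(-155) + 10 = (6*(-7 + (9 + 2*4)**2))*(-155) + 10 = (6*(-7 + (9 + 8)**2))*(-155) + 10 = (6*(-7 + 17**2))*(-155) + 10 = (6*(-7 + 289))*(-155) + 10 = (6*282)*(-155) + 10 = 1692*(-155) + 10 = -262260 + 10 = -262250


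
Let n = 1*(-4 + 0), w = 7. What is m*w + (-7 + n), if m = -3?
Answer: -32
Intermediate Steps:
n = -4 (n = 1*(-4) = -4)
m*w + (-7 + n) = -3*7 + (-7 - 4) = -21 - 11 = -32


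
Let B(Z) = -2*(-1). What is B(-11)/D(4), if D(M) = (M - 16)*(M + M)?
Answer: -1/48 ≈ -0.020833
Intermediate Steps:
D(M) = 2*M*(-16 + M) (D(M) = (-16 + M)*(2*M) = 2*M*(-16 + M))
B(Z) = 2 (B(Z) = -1*(-2) = 2)
B(-11)/D(4) = 2/((2*4*(-16 + 4))) = 2/((2*4*(-12))) = 2/(-96) = 2*(-1/96) = -1/48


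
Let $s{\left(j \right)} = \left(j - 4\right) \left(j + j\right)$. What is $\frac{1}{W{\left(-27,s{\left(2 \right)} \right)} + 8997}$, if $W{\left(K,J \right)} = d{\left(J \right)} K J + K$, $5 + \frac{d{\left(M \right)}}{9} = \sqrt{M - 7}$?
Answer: $- \frac{25}{1908318} - \frac{54 i \sqrt{15}}{1590265} \approx -1.3101 \cdot 10^{-5} - 0.00013151 i$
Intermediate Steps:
$d{\left(M \right)} = -45 + 9 \sqrt{-7 + M}$ ($d{\left(M \right)} = -45 + 9 \sqrt{M - 7} = -45 + 9 \sqrt{-7 + M}$)
$s{\left(j \right)} = 2 j \left(-4 + j\right)$ ($s{\left(j \right)} = \left(-4 + j\right) 2 j = 2 j \left(-4 + j\right)$)
$W{\left(K,J \right)} = K + J K \left(-45 + 9 \sqrt{-7 + J}\right)$ ($W{\left(K,J \right)} = \left(-45 + 9 \sqrt{-7 + J}\right) K J + K = K \left(-45 + 9 \sqrt{-7 + J}\right) J + K = J K \left(-45 + 9 \sqrt{-7 + J}\right) + K = K + J K \left(-45 + 9 \sqrt{-7 + J}\right)$)
$\frac{1}{W{\left(-27,s{\left(2 \right)} \right)} + 8997} = \frac{1}{- 27 \left(1 + 9 \cdot 2 \cdot 2 \left(-4 + 2\right) \left(-5 + \sqrt{-7 + 2 \cdot 2 \left(-4 + 2\right)}\right)\right) + 8997} = \frac{1}{- 27 \left(1 + 9 \cdot 2 \cdot 2 \left(-2\right) \left(-5 + \sqrt{-7 + 2 \cdot 2 \left(-2\right)}\right)\right) + 8997} = \frac{1}{- 27 \left(1 + 9 \left(-8\right) \left(-5 + \sqrt{-7 - 8}\right)\right) + 8997} = \frac{1}{- 27 \left(1 + 9 \left(-8\right) \left(-5 + \sqrt{-15}\right)\right) + 8997} = \frac{1}{- 27 \left(1 + 9 \left(-8\right) \left(-5 + i \sqrt{15}\right)\right) + 8997} = \frac{1}{- 27 \left(1 + \left(360 - 72 i \sqrt{15}\right)\right) + 8997} = \frac{1}{- 27 \left(361 - 72 i \sqrt{15}\right) + 8997} = \frac{1}{\left(-9747 + 1944 i \sqrt{15}\right) + 8997} = \frac{1}{-750 + 1944 i \sqrt{15}}$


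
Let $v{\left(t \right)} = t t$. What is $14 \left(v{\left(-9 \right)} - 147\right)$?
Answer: $-924$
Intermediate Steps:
$v{\left(t \right)} = t^{2}$
$14 \left(v{\left(-9 \right)} - 147\right) = 14 \left(\left(-9\right)^{2} - 147\right) = 14 \left(81 - 147\right) = 14 \left(-66\right) = -924$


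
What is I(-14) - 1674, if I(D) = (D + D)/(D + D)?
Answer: -1673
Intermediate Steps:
I(D) = 1 (I(D) = (2*D)/((2*D)) = (2*D)*(1/(2*D)) = 1)
I(-14) - 1674 = 1 - 1674 = -1673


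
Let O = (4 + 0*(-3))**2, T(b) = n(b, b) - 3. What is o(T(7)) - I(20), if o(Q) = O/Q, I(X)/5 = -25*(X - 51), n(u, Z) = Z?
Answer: -3871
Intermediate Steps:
T(b) = -3 + b (T(b) = b - 3 = -3 + b)
I(X) = 6375 - 125*X (I(X) = 5*(-25*(X - 51)) = 5*(-25*(-51 + X)) = 5*(1275 - 25*X) = 6375 - 125*X)
O = 16 (O = (4 + 0)**2 = 4**2 = 16)
o(Q) = 16/Q
o(T(7)) - I(20) = 16/(-3 + 7) - (6375 - 125*20) = 16/4 - (6375 - 2500) = 16*(1/4) - 1*3875 = 4 - 3875 = -3871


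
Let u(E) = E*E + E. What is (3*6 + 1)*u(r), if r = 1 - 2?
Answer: 0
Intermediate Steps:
r = -1
u(E) = E + E² (u(E) = E² + E = E + E²)
(3*6 + 1)*u(r) = (3*6 + 1)*(-(1 - 1)) = (18 + 1)*(-1*0) = 19*0 = 0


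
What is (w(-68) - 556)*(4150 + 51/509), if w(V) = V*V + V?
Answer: 8449604000/509 ≈ 1.6600e+7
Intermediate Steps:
w(V) = V + V**2 (w(V) = V**2 + V = V + V**2)
(w(-68) - 556)*(4150 + 51/509) = (-68*(1 - 68) - 556)*(4150 + 51/509) = (-68*(-67) - 556)*(4150 + 51*(1/509)) = (4556 - 556)*(4150 + 51/509) = 4000*(2112401/509) = 8449604000/509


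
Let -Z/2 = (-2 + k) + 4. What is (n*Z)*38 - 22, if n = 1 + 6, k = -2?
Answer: -22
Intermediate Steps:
n = 7
Z = 0 (Z = -2*((-2 - 2) + 4) = -2*(-4 + 4) = -2*0 = 0)
(n*Z)*38 - 22 = (7*0)*38 - 22 = 0*38 - 22 = 0 - 22 = -22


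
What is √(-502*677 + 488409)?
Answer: √148555 ≈ 385.43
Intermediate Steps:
√(-502*677 + 488409) = √(-339854 + 488409) = √148555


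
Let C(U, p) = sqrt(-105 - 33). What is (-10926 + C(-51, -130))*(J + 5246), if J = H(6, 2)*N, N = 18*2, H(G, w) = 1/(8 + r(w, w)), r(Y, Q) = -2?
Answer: -57383352 + 5252*I*sqrt(138) ≈ -5.7383e+7 + 61697.0*I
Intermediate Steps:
C(U, p) = I*sqrt(138) (C(U, p) = sqrt(-138) = I*sqrt(138))
H(G, w) = 1/6 (H(G, w) = 1/(8 - 2) = 1/6)
N = 36
J = 6 (J = (1/6)*36 = 6)
(-10926 + C(-51, -130))*(J + 5246) = (-10926 + I*sqrt(138))*(6 + 5246) = (-10926 + I*sqrt(138))*5252 = -57383352 + 5252*I*sqrt(138)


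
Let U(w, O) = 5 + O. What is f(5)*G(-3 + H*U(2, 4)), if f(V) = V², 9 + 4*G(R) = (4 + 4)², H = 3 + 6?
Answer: 1375/4 ≈ 343.75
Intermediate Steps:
H = 9
G(R) = 55/4 (G(R) = -9/4 + (4 + 4)²/4 = -9/4 + (¼)*8² = -9/4 + (¼)*64 = -9/4 + 16 = 55/4)
f(5)*G(-3 + H*U(2, 4)) = 5²*(55/4) = 25*(55/4) = 1375/4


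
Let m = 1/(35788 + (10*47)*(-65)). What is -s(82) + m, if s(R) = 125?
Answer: -654749/5238 ≈ -125.00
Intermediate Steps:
m = 1/5238 (m = 1/(35788 + 470*(-65)) = 1/(35788 - 30550) = 1/5238 ≈ 0.00019091)
-s(82) + m = -1*125 + 1/5238 = -125 + 1/5238 = -654749/5238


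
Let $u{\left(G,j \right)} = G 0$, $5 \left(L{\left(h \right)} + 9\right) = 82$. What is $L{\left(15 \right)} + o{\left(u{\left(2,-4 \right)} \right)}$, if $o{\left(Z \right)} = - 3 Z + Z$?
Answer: $\frac{37}{5} \approx 7.4$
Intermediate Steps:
$L{\left(h \right)} = \frac{37}{5}$ ($L{\left(h \right)} = -9 + \frac{1}{5} \cdot 82 = -9 + \frac{82}{5} = \frac{37}{5}$)
$u{\left(G,j \right)} = 0$
$o{\left(Z \right)} = - 2 Z$
$L{\left(15 \right)} + o{\left(u{\left(2,-4 \right)} \right)} = \frac{37}{5} - 0 = \frac{37}{5} + 0 = \frac{37}{5}$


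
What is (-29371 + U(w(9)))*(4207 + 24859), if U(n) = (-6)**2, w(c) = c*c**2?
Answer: -852651110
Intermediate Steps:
w(c) = c**3
U(n) = 36
(-29371 + U(w(9)))*(4207 + 24859) = (-29371 + 36)*(4207 + 24859) = -29335*29066 = -852651110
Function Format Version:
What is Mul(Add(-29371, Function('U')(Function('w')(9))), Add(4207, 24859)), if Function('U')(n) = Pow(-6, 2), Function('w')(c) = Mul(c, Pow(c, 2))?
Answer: -852651110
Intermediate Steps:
Function('w')(c) = Pow(c, 3)
Function('U')(n) = 36
Mul(Add(-29371, Function('U')(Function('w')(9))), Add(4207, 24859)) = Mul(Add(-29371, 36), Add(4207, 24859)) = Mul(-29335, 29066) = -852651110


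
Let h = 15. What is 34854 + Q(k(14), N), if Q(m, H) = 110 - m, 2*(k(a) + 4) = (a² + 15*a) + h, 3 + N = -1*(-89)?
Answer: 69515/2 ≈ 34758.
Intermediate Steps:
N = 86 (N = -3 - 1*(-89) = -3 + 89 = 86)
k(a) = 7/2 + a²/2 + 15*a/2 (k(a) = -4 + ((a² + 15*a) + 15)/2 = -4 + (15 + a² + 15*a)/2 = -4 + (15/2 + a²/2 + 15*a/2) = 7/2 + a²/2 + 15*a/2)
34854 + Q(k(14), N) = 34854 + (110 - (7/2 + (½)*14² + (15/2)*14)) = 34854 + (110 - (7/2 + (½)*196 + 105)) = 34854 + (110 - (7/2 + 98 + 105)) = 34854 + (110 - 1*413/2) = 34854 + (110 - 413/2) = 34854 - 193/2 = 69515/2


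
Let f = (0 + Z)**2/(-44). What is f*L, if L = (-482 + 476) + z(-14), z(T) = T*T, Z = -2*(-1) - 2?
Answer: 0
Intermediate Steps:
Z = 0 (Z = 2 - 2 = 0)
z(T) = T**2
L = 190 (L = (-482 + 476) + (-14)**2 = -6 + 196 = 190)
f = 0 (f = (0 + 0)**2/(-44) = 0**2*(-1/44) = 0*(-1/44) = 0)
f*L = 0*190 = 0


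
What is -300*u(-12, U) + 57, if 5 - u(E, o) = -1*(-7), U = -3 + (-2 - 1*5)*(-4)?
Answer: 657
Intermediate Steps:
U = 25 (U = -3 + (-2 - 5)*(-4) = -3 - 7*(-4) = -3 + 28 = 25)
u(E, o) = -2 (u(E, o) = 5 - (-1)*(-7) = 5 - 1*7 = 5 - 7 = -2)
-300*u(-12, U) + 57 = -300*(-2) + 57 = 600 + 57 = 657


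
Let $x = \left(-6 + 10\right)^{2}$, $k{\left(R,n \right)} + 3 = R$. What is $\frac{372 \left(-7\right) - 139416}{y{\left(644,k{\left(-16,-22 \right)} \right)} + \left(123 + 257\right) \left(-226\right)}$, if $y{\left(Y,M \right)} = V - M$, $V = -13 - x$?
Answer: $\frac{4734}{2863} \approx 1.6535$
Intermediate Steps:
$k{\left(R,n \right)} = -3 + R$
$x = 16$ ($x = 4^{2} = 16$)
$V = -29$ ($V = -13 - 16 = -29$)
$y{\left(Y,M \right)} = -29 - M$
$\frac{372 \left(-7\right) - 139416}{y{\left(644,k{\left(-16,-22 \right)} \right)} + \left(123 + 257\right) \left(-226\right)} = \frac{372 \left(-7\right) - 139416}{\left(-29 - \left(-3 - 16\right)\right) + \left(123 + 257\right) \left(-226\right)} = \frac{-2604 - 139416}{\left(-29 - -19\right) + 380 \left(-226\right)} = - \frac{142020}{\left(-29 + 19\right) - 85880} = - \frac{142020}{-10 - 85880} = - \frac{142020}{-85890} = \left(-142020\right) \left(- \frac{1}{85890}\right) = \frac{4734}{2863}$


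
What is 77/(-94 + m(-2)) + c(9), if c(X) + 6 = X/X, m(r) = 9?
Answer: -502/85 ≈ -5.9059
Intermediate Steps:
c(X) = -5 (c(X) = -6 + X/X = -6 + 1 = -5)
77/(-94 + m(-2)) + c(9) = 77/(-94 + 9) - 5 = 77/(-85) - 5 = 77*(-1/85) - 5 = -77/85 - 5 = -502/85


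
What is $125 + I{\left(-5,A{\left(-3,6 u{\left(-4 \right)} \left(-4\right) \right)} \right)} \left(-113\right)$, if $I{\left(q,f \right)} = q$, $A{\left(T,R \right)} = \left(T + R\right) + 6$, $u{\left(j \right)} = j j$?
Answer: $690$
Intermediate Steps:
$u{\left(j \right)} = j^{2}$
$A{\left(T,R \right)} = 6 + R + T$ ($A{\left(T,R \right)} = \left(R + T\right) + 6 = 6 + R + T$)
$125 + I{\left(-5,A{\left(-3,6 u{\left(-4 \right)} \left(-4\right) \right)} \right)} \left(-113\right) = 125 - -565 = 125 + 565 = 690$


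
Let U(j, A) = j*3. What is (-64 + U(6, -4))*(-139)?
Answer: 6394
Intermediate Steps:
U(j, A) = 3*j
(-64 + U(6, -4))*(-139) = (-64 + 3*6)*(-139) = (-64 + 18)*(-139) = -46*(-139) = 6394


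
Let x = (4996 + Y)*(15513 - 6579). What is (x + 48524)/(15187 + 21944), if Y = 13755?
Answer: 167569958/37131 ≈ 4512.9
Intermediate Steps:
x = 167521434 (x = (4996 + 13755)*(15513 - 6579) = 18751*8934 = 167521434)
(x + 48524)/(15187 + 21944) = (167521434 + 48524)/(15187 + 21944) = 167569958/37131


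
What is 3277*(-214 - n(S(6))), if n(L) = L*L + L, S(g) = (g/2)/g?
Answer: -2814943/4 ≈ -7.0374e+5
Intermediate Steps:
S(g) = 1/2 (S(g) = (g*(1/2))/g = (g/2)/g = 1/2)
n(L) = L + L**2 (n(L) = L**2 + L = L + L**2)
3277*(-214 - n(S(6))) = 3277*(-214 - (1 + 1/2)/2) = 3277*(-214 - 3/(2*2)) = 3277*(-214 - 1*3/4) = 3277*(-214 - 3/4) = 3277*(-859/4) = -2814943/4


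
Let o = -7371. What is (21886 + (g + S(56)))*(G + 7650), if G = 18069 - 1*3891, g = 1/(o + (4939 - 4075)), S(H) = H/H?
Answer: 1036238519408/2169 ≈ 4.7775e+8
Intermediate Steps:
S(H) = 1
g = -1/6507 (g = 1/(-7371 + (4939 - 4075)) = 1/(-7371 + 864) = 1/(-6507) = -1/6507 ≈ -0.00015368)
G = 14178 (G = 18069 - 3891 = 14178)
(21886 + (g + S(56)))*(G + 7650) = (21886 + (-1/6507 + 1))*(14178 + 7650) = (21886 + 6506/6507)*21828 = (142418708/6507)*21828 = 1036238519408/2169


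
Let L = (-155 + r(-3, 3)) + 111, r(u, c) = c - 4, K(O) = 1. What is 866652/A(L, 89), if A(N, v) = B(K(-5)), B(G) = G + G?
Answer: 433326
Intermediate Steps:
r(u, c) = -4 + c
B(G) = 2*G
L = -45 (L = (-155 + (-4 + 3)) + 111 = (-155 - 1) + 111 = -156 + 111 = -45)
A(N, v) = 2 (A(N, v) = 2*1 = 2)
866652/A(L, 89) = 866652/2 = 866652*(1/2) = 433326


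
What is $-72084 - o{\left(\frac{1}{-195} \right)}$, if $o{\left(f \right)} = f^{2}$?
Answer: $- \frac{2740994101}{38025} \approx -72084.0$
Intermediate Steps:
$-72084 - o{\left(\frac{1}{-195} \right)} = -72084 - \left(\frac{1}{-195}\right)^{2} = -72084 - \left(- \frac{1}{195}\right)^{2} = -72084 - \frac{1}{38025} = - \frac{2740994101}{38025}$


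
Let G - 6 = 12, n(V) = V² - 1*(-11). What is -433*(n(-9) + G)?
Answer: -47630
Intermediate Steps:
n(V) = 11 + V² (n(V) = V² + 11 = 11 + V²)
G = 18 (G = 6 + 12 = 18)
-433*(n(-9) + G) = -433*((11 + (-9)²) + 18) = -433*((11 + 81) + 18) = -433*(92 + 18) = -433*110 = -47630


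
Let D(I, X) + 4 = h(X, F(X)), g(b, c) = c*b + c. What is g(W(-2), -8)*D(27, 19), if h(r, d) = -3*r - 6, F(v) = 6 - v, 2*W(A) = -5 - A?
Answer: -268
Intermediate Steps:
W(A) = -5/2 - A/2 (W(A) = (-5 - A)/2 = -5/2 - A/2)
g(b, c) = c + b*c (g(b, c) = b*c + c = c + b*c)
h(r, d) = -6 - 3*r
D(I, X) = -10 - 3*X (D(I, X) = -4 + (-6 - 3*X) = -10 - 3*X)
g(W(-2), -8)*D(27, 19) = (-8*(1 + (-5/2 - ½*(-2))))*(-10 - 3*19) = (-8*(1 + (-5/2 + 1)))*(-10 - 57) = -8*(1 - 3/2)*(-67) = -8*(-½)*(-67) = 4*(-67) = -268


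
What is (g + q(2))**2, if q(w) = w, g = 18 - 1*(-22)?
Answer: 1764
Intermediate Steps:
g = 40 (g = 18 + 22 = 40)
(g + q(2))**2 = (40 + 2)**2 = 42**2 = 1764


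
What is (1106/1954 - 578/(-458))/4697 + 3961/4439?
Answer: 4164327028471/4664829246539 ≈ 0.89271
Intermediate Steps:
(1106/1954 - 578/(-458))/4697 + 3961/4439 = (1106*(1/1954) - 578*(-1/458))*(1/4697) + 3961*(1/4439) = (553/977 + 289/229)*(1/4697) + 3961/4439 = (408990/223733)*(1/4697) + 3961/4439 = 408990/1050873901 + 3961/4439 = 4164327028471/4664829246539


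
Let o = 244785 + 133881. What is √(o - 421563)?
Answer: I*√42897 ≈ 207.12*I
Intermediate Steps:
o = 378666
√(o - 421563) = √(378666 - 421563) = √(-42897) = I*√42897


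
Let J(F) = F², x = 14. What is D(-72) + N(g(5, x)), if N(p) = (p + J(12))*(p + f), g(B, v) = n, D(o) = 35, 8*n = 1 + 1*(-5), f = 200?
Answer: 114653/4 ≈ 28663.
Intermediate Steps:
n = -½ (n = (1 + 1*(-5))/8 = (1 - 5)/8 = (⅛)*(-4) = -½ ≈ -0.50000)
g(B, v) = -½
N(p) = (144 + p)*(200 + p) (N(p) = (p + 12²)*(p + 200) = (p + 144)*(200 + p) = (144 + p)*(200 + p))
D(-72) + N(g(5, x)) = 35 + (28800 + (-½)² + 344*(-½)) = 35 + (28800 + ¼ - 172) = 35 + 114513/4 = 114653/4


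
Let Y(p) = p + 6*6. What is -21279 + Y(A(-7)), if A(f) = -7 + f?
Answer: -21257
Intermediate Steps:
Y(p) = 36 + p (Y(p) = p + 36 = 36 + p)
-21279 + Y(A(-7)) = -21279 + (36 + (-7 - 7)) = -21279 + (36 - 14) = -21279 + 22 = -21257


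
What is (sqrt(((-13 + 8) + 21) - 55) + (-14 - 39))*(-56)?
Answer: 2968 - 56*I*sqrt(39) ≈ 2968.0 - 349.72*I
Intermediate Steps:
(sqrt(((-13 + 8) + 21) - 55) + (-14 - 39))*(-56) = (sqrt((-5 + 21) - 55) - 53)*(-56) = (sqrt(16 - 55) - 53)*(-56) = (sqrt(-39) - 53)*(-56) = (I*sqrt(39) - 53)*(-56) = (-53 + I*sqrt(39))*(-56) = 2968 - 56*I*sqrt(39)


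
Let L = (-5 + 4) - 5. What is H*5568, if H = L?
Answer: -33408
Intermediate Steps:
L = -6 (L = -1 - 5 = -6)
H = -6
H*5568 = -6*5568 = -33408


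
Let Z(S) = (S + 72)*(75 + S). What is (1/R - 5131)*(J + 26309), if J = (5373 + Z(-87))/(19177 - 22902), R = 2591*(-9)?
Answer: -2345027529150176/17372655 ≈ -1.3498e+8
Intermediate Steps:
R = -23319
Z(S) = (72 + S)*(75 + S)
J = -5553/3725 (J = (5373 + (5400 + (-87)**2 + 147*(-87)))/(19177 - 22902) = (5373 + (5400 + 7569 - 12789))/(-3725) = (5373 + 180)*(-1/3725) = 5553*(-1/3725) = -5553/3725 ≈ -1.4907)
(1/R - 5131)*(J + 26309) = (1/(-23319) - 5131)*(-5553/3725 + 26309) = (-1/23319 - 5131)*(97995472/3725) = -119649790/23319*97995472/3725 = -2345027529150176/17372655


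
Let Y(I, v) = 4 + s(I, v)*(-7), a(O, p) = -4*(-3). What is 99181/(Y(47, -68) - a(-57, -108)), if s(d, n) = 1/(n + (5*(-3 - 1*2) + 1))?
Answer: -9124652/729 ≈ -12517.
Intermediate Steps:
a(O, p) = 12
s(d, n) = 1/(-24 + n) (s(d, n) = 1/(n + (5*(-3 - 2) + 1)) = 1/(n + (5*(-5) + 1)) = 1/(n + (-25 + 1)) = 1/(n - 24) = 1/(-24 + n))
Y(I, v) = 4 - 7/(-24 + v)
99181/(Y(47, -68) - a(-57, -108)) = 99181/((-103 + 4*(-68))/(-24 - 68) - 1*12) = 99181/((-103 - 272)/(-92) - 12) = 99181/(-1/92*(-375) - 12) = 99181/(375/92 - 12) = 99181/(-729/92) = 99181*(-92/729) = -9124652/729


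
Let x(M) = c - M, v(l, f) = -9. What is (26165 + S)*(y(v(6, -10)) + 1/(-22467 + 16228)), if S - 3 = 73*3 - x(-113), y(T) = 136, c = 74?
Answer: 22230778600/6239 ≈ 3.5632e+6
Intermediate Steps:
x(M) = 74 - M
S = 35 (S = 3 + (73*3 - (74 - 1*(-113))) = 3 + (219 - (74 + 113)) = 3 + (219 - 1*187) = 3 + (219 - 187) = 3 + 32 = 35)
(26165 + S)*(y(v(6, -10)) + 1/(-22467 + 16228)) = (26165 + 35)*(136 + 1/(-22467 + 16228)) = 26200*(136 + 1/(-6239)) = 26200*(136 - 1/6239) = 26200*(848503/6239) = 22230778600/6239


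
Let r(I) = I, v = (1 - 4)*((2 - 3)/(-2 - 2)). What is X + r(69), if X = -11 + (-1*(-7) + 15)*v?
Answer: 83/2 ≈ 41.500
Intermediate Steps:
v = -¾ (v = -(-3)/(-4) = -(-3)*(-1)/4 = -3*¼ = -¾ ≈ -0.75000)
X = -55/2 (X = -11 + (-1*(-7) + 15)*(-¾) = -11 + (7 + 15)*(-¾) = -11 + 22*(-¾) = -11 - 33/2 = -55/2 ≈ -27.500)
X + r(69) = -55/2 + 69 = 83/2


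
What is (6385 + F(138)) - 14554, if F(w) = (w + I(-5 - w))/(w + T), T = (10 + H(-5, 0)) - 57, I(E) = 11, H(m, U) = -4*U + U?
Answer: -743230/91 ≈ -8167.4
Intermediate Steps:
H(m, U) = -3*U
T = -47 (T = (10 - 3*0) - 57 = (10 + 0) - 57 = 10 - 57 = -47)
F(w) = (11 + w)/(-47 + w) (F(w) = (w + 11)/(w - 47) = (11 + w)/(-47 + w))
(6385 + F(138)) - 14554 = (6385 + (11 + 138)/(-47 + 138)) - 14554 = (6385 + 149/91) - 14554 = 581184/91 - 14554 = -743230/91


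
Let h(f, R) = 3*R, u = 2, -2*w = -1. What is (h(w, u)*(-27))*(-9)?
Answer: 1458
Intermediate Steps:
w = 1/2 (w = -1/2*(-1) = 1/2 ≈ 0.50000)
(h(w, u)*(-27))*(-9) = ((3*2)*(-27))*(-9) = (6*(-27))*(-9) = -162*(-9) = 1458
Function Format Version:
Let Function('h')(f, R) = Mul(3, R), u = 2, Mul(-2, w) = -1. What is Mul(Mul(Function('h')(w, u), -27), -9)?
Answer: 1458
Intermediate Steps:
w = Rational(1, 2) (w = Mul(Rational(-1, 2), -1) = Rational(1, 2) ≈ 0.50000)
Mul(Mul(Function('h')(w, u), -27), -9) = Mul(Mul(Mul(3, 2), -27), -9) = Mul(Mul(6, -27), -9) = Mul(-162, -9) = 1458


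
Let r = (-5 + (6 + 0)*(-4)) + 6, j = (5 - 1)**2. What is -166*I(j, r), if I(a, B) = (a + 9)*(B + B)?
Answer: 190900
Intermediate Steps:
j = 16 (j = 4**2 = 16)
r = -23 (r = (-5 + 6*(-4)) + 6 = (-5 - 24) + 6 = -29 + 6 = -23)
I(a, B) = 2*B*(9 + a) (I(a, B) = (9 + a)*(2*B) = 2*B*(9 + a))
-166*I(j, r) = -332*(-23)*(9 + 16) = -332*(-23)*25 = -166*(-1150) = 190900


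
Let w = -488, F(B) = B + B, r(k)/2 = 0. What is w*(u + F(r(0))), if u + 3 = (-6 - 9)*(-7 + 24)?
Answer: 125904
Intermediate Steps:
r(k) = 0 (r(k) = 2*0 = 0)
u = -258 (u = -3 + (-6 - 9)*(-7 + 24) = -3 - 15*17 = -3 - 255 = -258)
F(B) = 2*B
w*(u + F(r(0))) = -488*(-258 + 2*0) = -488*(-258 + 0) = -488*(-258) = 125904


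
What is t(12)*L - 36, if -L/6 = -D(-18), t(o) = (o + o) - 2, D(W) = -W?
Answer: 2340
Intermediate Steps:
t(o) = -2 + 2*o (t(o) = 2*o - 2 = -2 + 2*o)
L = 108 (L = -(-6)*(-1*(-18)) = -(-6)*18 = -6*(-18) = 108)
t(12)*L - 36 = (-2 + 2*12)*108 - 36 = (-2 + 24)*108 - 36 = 22*108 - 36 = 2376 - 36 = 2340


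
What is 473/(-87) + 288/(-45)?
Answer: -5149/435 ≈ -11.837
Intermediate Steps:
473/(-87) + 288/(-45) = 473*(-1/87) + 288*(-1/45) = -473/87 - 32/5 = -5149/435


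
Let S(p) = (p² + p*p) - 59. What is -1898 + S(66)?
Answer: 6755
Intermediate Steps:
S(p) = -59 + 2*p² (S(p) = (p² + p²) - 59 = 2*p² - 59 = -59 + 2*p²)
-1898 + S(66) = -1898 + (-59 + 2*66²) = -1898 + (-59 + 2*4356) = -1898 + (-59 + 8712) = -1898 + 8653 = 6755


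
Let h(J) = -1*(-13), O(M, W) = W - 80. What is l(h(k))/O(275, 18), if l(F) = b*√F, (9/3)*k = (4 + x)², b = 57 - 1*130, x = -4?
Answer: 73*√13/62 ≈ 4.2452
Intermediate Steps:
O(M, W) = -80 + W
b = -73 (b = 57 - 130 = -73)
k = 0 (k = (4 - 4)²/3 = (⅓)*0² = (⅓)*0 = 0)
h(J) = 13
l(F) = -73*√F
l(h(k))/O(275, 18) = (-73*√13)/(-80 + 18) = -73*√13/(-62) = -73*√13*(-1/62) = 73*√13/62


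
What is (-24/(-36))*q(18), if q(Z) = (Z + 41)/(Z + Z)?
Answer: 59/54 ≈ 1.0926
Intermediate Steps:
q(Z) = (41 + Z)/(2*Z) (q(Z) = (41 + Z)/((2*Z)) = (41 + Z)*(1/(2*Z)) = (41 + Z)/(2*Z))
(-24/(-36))*q(18) = (-24/(-36))*((½)*(41 + 18)/18) = (-24*(-1/36))*((½)*(1/18)*59) = (⅔)*(59/36) = 59/54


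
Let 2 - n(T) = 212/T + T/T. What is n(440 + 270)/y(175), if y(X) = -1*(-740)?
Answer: 249/262700 ≈ 0.00094785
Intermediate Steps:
n(T) = 1 - 212/T (n(T) = 2 - (212/T + T/T) = 2 - (212/T + 1) = 2 - (1 + 212/T) = 2 + (-1 - 212/T) = 1 - 212/T)
y(X) = 740
n(440 + 270)/y(175) = ((-212 + (440 + 270))/(440 + 270))/740 = ((-212 + 710)/710)*(1/740) = ((1/710)*498)*(1/740) = (249/355)*(1/740) = 249/262700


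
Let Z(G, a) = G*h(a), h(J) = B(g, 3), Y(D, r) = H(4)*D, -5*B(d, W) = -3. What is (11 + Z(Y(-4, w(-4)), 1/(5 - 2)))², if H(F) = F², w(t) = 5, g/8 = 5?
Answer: 18769/25 ≈ 750.76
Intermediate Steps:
g = 40 (g = 8*5 = 40)
B(d, W) = ⅗ (B(d, W) = -⅕*(-3) = ⅗)
Y(D, r) = 16*D (Y(D, r) = 4²*D = 16*D)
h(J) = ⅗
Z(G, a) = 3*G/5 (Z(G, a) = G*(⅗) = 3*G/5)
(11 + Z(Y(-4, w(-4)), 1/(5 - 2)))² = (11 + 3*(16*(-4))/5)² = (11 + (⅗)*(-64))² = (11 - 192/5)² = (-137/5)² = 18769/25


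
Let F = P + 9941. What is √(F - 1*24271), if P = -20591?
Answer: I*√34921 ≈ 186.87*I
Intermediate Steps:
F = -10650 (F = -20591 + 9941 = -10650)
√(F - 1*24271) = √(-10650 - 1*24271) = √(-10650 - 24271) = √(-34921) = I*√34921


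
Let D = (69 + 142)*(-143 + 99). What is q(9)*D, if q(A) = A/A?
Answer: -9284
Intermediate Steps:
D = -9284 (D = 211*(-44) = -9284)
q(A) = 1
q(9)*D = 1*(-9284) = -9284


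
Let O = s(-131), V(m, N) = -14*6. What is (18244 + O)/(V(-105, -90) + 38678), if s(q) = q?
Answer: 18113/38594 ≈ 0.46932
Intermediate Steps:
V(m, N) = -84
O = -131
(18244 + O)/(V(-105, -90) + 38678) = (18244 - 131)/(-84 + 38678) = 18113/38594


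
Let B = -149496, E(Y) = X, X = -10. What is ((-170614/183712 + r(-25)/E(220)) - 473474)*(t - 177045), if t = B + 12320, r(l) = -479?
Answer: 68322820903331203/459280 ≈ 1.4876e+11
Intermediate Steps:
E(Y) = -10
t = -137176 (t = -149496 + 12320 = -137176)
((-170614/183712 + r(-25)/E(220)) - 473474)*(t - 177045) = ((-170614/183712 - 479/(-10)) - 473474)*(-137176 - 177045) = ((-170614*1/183712 - 479*(-⅒)) - 473474)*(-314221) = ((-85307/91856 + 479/10) - 473474)*(-314221) = (21572977/459280 - 473474)*(-314221) = -217435565743/459280*(-314221) = 68322820903331203/459280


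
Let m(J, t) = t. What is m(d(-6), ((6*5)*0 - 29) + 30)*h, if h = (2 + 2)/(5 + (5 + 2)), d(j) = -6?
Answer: ⅓ ≈ 0.33333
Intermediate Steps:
h = ⅓ (h = 4/(5 + 7) = 4/12 = 4*(1/12) = ⅓ ≈ 0.33333)
m(d(-6), ((6*5)*0 - 29) + 30)*h = (((6*5)*0 - 29) + 30)*(⅓) = ((30*0 - 29) + 30)*(⅓) = ((0 - 29) + 30)*(⅓) = (-29 + 30)*(⅓) = 1*(⅓) = ⅓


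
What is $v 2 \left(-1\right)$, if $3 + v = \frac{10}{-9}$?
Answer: $\frac{74}{9} \approx 8.2222$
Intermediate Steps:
$v = - \frac{37}{9}$ ($v = -3 + \frac{10}{-9} = -3 + 10 \left(- \frac{1}{9}\right) = -3 - \frac{10}{9} = - \frac{37}{9} \approx -4.1111$)
$v 2 \left(-1\right) = \left(- \frac{37}{9}\right) 2 \left(-1\right) = \left(- \frac{74}{9}\right) \left(-1\right) = \frac{74}{9}$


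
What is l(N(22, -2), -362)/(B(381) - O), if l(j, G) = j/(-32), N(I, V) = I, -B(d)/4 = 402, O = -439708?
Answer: -11/7009600 ≈ -1.5693e-6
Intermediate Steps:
B(d) = -1608 (B(d) = -4*402 = -1608)
l(j, G) = -j/32 (l(j, G) = j*(-1/32) = -j/32)
l(N(22, -2), -362)/(B(381) - O) = (-1/32*22)/(-1608 - 1*(-439708)) = -11/(16*(-1608 + 439708)) = -11/16/438100 = -11/16*1/438100 = -11/7009600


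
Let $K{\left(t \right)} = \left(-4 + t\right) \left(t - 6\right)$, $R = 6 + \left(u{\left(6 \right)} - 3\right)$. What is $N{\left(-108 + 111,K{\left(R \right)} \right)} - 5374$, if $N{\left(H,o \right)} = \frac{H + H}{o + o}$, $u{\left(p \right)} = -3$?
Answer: $- \frac{42991}{8} \approx -5373.9$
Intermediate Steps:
$R = 0$ ($R = 6 - 6 = 0$)
$K{\left(t \right)} = \left(-6 + t\right) \left(-4 + t\right)$ ($K{\left(t \right)} = \left(-4 + t\right) \left(-6 + t\right) = \left(-6 + t\right) \left(-4 + t\right)$)
$N{\left(H,o \right)} = \frac{H}{o}$ ($N{\left(H,o \right)} = \frac{2 H}{2 o} = 2 H \frac{1}{2 o} = \frac{H}{o}$)
$N{\left(-108 + 111,K{\left(R \right)} \right)} - 5374 = \frac{-108 + 111}{24 + 0^{2} - 0} - 5374 = \frac{3}{24 + 0 + 0} - 5374 = \frac{3}{24} - 5374 = 3 \cdot \frac{1}{24} - 5374 = \frac{1}{8} - 5374 = - \frac{42991}{8}$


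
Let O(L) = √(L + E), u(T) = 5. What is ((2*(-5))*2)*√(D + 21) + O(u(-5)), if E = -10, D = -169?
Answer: I*(√5 - 40*√37) ≈ -241.07*I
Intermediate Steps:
O(L) = √(-10 + L) (O(L) = √(L - 10) = √(-10 + L))
((2*(-5))*2)*√(D + 21) + O(u(-5)) = ((2*(-5))*2)*√(-169 + 21) + √(-10 + 5) = (-10*2)*√(-148) + √(-5) = -40*I*√37 + I*√5 = I*√5 - 40*I*√37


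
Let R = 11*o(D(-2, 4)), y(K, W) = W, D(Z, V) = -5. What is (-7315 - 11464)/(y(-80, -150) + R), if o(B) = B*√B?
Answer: 112674/1505 - 206569*I*√5/7525 ≈ 74.866 - 61.382*I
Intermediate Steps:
o(B) = B^(3/2)
R = -55*I*√5 (R = 11*(-5)^(3/2) = 11*(-5*I*√5) = -55*I*√5 ≈ -122.98*I)
(-7315 - 11464)/(y(-80, -150) + R) = (-7315 - 11464)/(-150 - 55*I*√5) = -18779/(-150 - 55*I*√5)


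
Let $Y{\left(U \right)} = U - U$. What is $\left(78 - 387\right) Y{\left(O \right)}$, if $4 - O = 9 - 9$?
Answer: $0$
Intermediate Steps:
$O = 4$ ($O = 4 - \left(9 - 9\right) = 4 - 0 = 4 + 0 = 4$)
$Y{\left(U \right)} = 0$
$\left(78 - 387\right) Y{\left(O \right)} = \left(78 - 387\right) 0 = \left(-309\right) 0 = 0$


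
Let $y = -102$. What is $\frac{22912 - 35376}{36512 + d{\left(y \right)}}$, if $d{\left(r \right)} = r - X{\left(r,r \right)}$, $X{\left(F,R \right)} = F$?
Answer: $- \frac{779}{2282} \approx -0.34137$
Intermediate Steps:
$d{\left(r \right)} = 0$ ($d{\left(r \right)} = r - r = 0$)
$\frac{22912 - 35376}{36512 + d{\left(y \right)}} = \frac{22912 - 35376}{36512 + 0} = - \frac{12464}{36512} = \left(-12464\right) \frac{1}{36512} = - \frac{779}{2282}$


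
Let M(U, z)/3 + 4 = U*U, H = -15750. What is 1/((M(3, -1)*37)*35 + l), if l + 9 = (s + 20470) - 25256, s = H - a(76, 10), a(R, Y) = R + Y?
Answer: -1/1206 ≈ -0.00082919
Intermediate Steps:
M(U, z) = -12 + 3*U² (M(U, z) = -12 + 3*(U*U) = -12 + 3*U²)
s = -15836 (s = -15750 - (76 + 10) = -15750 - 1*86 = -15750 - 86 = -15836)
l = -20631 (l = -9 + ((-15836 + 20470) - 25256) = -9 + (4634 - 25256) = -9 - 20622 = -20631)
1/((M(3, -1)*37)*35 + l) = 1/(((-12 + 3*3²)*37)*35 - 20631) = 1/(((-12 + 3*9)*37)*35 - 20631) = 1/(((-12 + 27)*37)*35 - 20631) = 1/((15*37)*35 - 20631) = 1/(555*35 - 20631) = 1/(19425 - 20631) = 1/(-1206) = -1/1206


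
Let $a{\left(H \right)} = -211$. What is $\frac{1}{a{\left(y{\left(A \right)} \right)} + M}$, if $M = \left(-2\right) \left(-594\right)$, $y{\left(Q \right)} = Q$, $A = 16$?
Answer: $\frac{1}{977} \approx 0.0010235$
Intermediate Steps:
$M = 1188$
$\frac{1}{a{\left(y{\left(A \right)} \right)} + M} = \frac{1}{-211 + 1188} = \frac{1}{977}$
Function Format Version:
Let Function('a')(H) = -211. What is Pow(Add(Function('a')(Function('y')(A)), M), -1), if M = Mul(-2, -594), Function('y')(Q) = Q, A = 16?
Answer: Rational(1, 977) ≈ 0.0010235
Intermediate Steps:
M = 1188
Pow(Add(Function('a')(Function('y')(A)), M), -1) = Pow(Add(-211, 1188), -1) = Pow(977, -1) = Rational(1, 977)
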